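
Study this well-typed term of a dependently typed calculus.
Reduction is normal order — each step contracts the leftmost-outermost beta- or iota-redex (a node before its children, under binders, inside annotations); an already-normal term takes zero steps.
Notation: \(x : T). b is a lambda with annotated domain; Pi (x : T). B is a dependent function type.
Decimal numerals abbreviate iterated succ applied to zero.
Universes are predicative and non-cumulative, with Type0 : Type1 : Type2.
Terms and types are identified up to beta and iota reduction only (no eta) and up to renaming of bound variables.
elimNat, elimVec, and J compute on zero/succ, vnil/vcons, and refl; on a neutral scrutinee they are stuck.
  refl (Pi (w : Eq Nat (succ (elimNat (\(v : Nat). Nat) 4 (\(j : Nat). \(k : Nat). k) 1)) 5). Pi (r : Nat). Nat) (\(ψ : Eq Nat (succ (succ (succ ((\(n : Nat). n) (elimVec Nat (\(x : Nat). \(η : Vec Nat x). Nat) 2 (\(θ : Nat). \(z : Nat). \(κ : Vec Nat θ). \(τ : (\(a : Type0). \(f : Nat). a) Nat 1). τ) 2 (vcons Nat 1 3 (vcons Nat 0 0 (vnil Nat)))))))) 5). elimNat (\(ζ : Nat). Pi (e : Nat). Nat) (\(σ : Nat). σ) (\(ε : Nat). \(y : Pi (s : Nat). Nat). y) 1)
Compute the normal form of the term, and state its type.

resulting normal form:
  refl (Pi (w : Eq Nat 5 5). Pi (v : Nat). Nat) (\(j : Eq Nat 5 5). \(k : Nat). k)
inferred type:
  Eq (Pi (w : Eq Nat 5 5). Pi (v : Nat). Nat) (\(j : Eq Nat 5 5). \(k : Nat). k) (\(r : Eq Nat 5 5). \(ψ : Nat). ψ)
observation: the term reaches its normal form after 20 normal-order steps.


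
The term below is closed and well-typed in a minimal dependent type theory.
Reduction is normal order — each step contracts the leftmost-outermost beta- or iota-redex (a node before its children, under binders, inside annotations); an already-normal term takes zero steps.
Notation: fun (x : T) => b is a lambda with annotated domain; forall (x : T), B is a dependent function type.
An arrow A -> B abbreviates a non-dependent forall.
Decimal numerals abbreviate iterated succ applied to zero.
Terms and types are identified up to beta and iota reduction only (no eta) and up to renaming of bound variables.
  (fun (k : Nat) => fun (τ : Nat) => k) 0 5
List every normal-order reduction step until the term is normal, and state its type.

normal-order reduction sequence:
  (fun (k : Nat) => fun (τ : Nat) => k) 0 5
  ~> (fun (k : Nat) => 0) 5
  ~> 0
type:
  Nat


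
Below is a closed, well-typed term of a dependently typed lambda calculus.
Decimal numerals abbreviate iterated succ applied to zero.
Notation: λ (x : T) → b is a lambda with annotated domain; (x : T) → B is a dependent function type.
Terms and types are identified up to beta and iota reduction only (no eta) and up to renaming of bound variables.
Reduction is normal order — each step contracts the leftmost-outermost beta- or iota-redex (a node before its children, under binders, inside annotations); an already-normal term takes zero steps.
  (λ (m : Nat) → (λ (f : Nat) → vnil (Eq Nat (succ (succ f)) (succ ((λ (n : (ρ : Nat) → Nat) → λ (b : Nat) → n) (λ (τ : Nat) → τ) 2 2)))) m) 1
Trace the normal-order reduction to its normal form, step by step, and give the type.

normal-order reduction:
  (λ (m : Nat) → (λ (f : Nat) → vnil (Eq Nat (succ (succ f)) (succ ((λ (n : (ρ : Nat) → Nat) → λ (b : Nat) → n) (λ (τ : Nat) → τ) 2 2)))) m) 1
  ~> (λ (m : Nat) → vnil (Eq Nat (succ (succ m)) (succ ((λ (f : (n : Nat) → Nat) → λ (ρ : Nat) → f) (λ (b : Nat) → b) 2 2)))) 1
  ~> vnil (Eq Nat 3 (succ ((λ (m : (f : Nat) → Nat) → λ (n : Nat) → m) (λ (ρ : Nat) → ρ) 2 2)))
  ~> vnil (Eq Nat 3 (succ ((λ (m : Nat) → λ (f : Nat) → f) 2 2)))
  ~> vnil (Eq Nat 3 (succ ((λ (m : Nat) → m) 2)))
  ~> vnil (Eq Nat 3 3)
type:
  Vec (Eq Nat 3 3) 0


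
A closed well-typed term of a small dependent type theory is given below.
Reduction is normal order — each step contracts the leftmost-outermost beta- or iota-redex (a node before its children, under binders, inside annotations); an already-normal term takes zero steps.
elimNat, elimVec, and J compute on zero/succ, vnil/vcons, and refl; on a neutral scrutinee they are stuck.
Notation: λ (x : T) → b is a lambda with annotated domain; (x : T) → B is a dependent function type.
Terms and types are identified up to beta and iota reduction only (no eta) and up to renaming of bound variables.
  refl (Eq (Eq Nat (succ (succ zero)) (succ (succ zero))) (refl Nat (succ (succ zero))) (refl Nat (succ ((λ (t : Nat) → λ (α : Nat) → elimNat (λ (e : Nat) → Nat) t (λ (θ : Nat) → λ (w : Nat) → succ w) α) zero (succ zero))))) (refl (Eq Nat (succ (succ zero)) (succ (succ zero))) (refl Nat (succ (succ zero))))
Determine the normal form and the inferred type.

resulting normal form:
  refl (Eq (Eq Nat (succ (succ zero)) (succ (succ zero))) (refl Nat (succ (succ zero))) (refl Nat (succ (succ zero)))) (refl (Eq Nat (succ (succ zero)) (succ (succ zero))) (refl Nat (succ (succ zero))))
inferred type:
  Eq (Eq (Eq Nat (succ (succ zero)) (succ (succ zero))) (refl Nat (succ (succ zero))) (refl Nat (succ (succ zero)))) (refl (Eq Nat (succ (succ zero)) (succ (succ zero))) (refl Nat (succ (succ zero)))) (refl (Eq Nat (succ (succ zero)) (succ (succ zero))) (refl Nat (succ (succ zero))))


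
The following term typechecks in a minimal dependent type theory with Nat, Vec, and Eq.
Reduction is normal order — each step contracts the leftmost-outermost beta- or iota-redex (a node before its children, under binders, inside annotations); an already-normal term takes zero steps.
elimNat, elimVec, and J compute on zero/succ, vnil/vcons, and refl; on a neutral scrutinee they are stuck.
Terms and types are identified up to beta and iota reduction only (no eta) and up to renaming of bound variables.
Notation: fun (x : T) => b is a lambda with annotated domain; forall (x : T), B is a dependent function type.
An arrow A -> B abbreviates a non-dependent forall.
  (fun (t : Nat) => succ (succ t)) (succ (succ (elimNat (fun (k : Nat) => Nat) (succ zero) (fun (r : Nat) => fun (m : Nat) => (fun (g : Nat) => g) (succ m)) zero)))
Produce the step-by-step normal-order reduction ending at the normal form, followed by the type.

reduction (normal order):
  (fun (t : Nat) => succ (succ t)) (succ (succ (elimNat (fun (k : Nat) => Nat) (succ zero) (fun (r : Nat) => fun (m : Nat) => (fun (g : Nat) => g) (succ m)) zero)))
  ~> succ (succ (succ (succ (elimNat (fun (t : Nat) => Nat) (succ zero) (fun (k : Nat) => fun (r : Nat) => (fun (m : Nat) => m) (succ r)) zero))))
  ~> succ (succ (succ (succ (succ zero))))
the term's type:
  Nat


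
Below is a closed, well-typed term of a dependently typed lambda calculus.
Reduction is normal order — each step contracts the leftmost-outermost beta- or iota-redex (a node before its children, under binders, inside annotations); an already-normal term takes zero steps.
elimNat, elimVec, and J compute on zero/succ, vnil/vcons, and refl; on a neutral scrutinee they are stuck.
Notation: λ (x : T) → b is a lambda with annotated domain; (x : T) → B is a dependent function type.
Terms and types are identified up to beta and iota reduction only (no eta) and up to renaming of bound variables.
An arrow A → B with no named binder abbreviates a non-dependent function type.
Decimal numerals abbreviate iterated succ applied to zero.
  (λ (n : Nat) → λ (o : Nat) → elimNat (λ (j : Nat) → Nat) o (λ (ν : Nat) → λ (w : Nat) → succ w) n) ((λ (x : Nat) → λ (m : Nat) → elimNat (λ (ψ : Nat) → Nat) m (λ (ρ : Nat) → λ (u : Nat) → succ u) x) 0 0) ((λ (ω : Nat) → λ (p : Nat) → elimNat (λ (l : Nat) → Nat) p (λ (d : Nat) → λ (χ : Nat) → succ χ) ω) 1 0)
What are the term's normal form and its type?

normal form:
  1
the term's type:
  Nat
observation: the leftmost-outermost redex is a beta-redex, and normalization takes 12 steps.


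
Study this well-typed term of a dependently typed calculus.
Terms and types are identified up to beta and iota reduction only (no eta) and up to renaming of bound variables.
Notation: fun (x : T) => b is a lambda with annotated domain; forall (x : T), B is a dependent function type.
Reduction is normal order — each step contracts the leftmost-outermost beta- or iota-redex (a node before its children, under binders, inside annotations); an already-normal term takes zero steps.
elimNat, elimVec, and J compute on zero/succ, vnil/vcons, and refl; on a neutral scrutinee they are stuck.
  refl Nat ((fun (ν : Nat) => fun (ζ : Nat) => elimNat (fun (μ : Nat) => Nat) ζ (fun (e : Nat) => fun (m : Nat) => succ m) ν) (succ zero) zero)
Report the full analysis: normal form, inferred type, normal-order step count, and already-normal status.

reduced normal form:
  refl Nat (succ zero)
the term's type:
  Eq Nat (succ zero) (succ zero)
steps to reach normal form (normal order): 6
started in normal form: no
first redex: a beta-redex


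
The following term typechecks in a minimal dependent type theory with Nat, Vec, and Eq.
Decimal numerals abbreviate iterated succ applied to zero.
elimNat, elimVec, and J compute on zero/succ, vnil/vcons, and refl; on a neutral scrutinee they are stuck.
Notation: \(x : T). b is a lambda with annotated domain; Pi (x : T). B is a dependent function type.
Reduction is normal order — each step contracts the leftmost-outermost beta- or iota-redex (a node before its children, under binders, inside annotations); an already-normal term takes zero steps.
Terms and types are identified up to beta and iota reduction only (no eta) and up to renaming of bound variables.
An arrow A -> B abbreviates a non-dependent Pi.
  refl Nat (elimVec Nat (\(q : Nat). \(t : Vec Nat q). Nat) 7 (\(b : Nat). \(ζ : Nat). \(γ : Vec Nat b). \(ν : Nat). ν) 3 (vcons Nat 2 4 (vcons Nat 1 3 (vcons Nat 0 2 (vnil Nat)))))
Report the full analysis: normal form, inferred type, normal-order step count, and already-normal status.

resulting normal form:
  refl Nat 7
type:
  Eq Nat 7 7
reduction steps (normal order): 16
already normal: no
first redex: an elimVec iota-redex


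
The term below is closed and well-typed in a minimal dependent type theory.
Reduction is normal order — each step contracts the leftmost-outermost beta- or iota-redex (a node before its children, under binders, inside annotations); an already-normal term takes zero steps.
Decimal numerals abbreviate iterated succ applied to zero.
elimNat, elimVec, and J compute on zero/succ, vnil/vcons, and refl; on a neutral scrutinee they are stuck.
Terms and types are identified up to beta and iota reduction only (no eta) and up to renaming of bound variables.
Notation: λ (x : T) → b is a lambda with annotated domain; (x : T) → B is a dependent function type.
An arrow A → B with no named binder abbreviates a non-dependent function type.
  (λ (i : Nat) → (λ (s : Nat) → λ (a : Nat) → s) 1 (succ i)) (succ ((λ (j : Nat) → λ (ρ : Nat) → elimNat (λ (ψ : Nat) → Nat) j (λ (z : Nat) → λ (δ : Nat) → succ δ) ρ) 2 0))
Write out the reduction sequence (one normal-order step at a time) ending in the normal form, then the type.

normal-order reduction sequence:
  (λ (i : Nat) → (λ (s : Nat) → λ (a : Nat) → s) 1 (succ i)) (succ ((λ (j : Nat) → λ (ρ : Nat) → elimNat (λ (ψ : Nat) → Nat) j (λ (z : Nat) → λ (δ : Nat) → succ δ) ρ) 2 0))
  ~> (λ (i : Nat) → λ (s : Nat) → i) 1 (succ (succ ((λ (a : Nat) → λ (j : Nat) → elimNat (λ (ρ : Nat) → Nat) a (λ (ψ : Nat) → λ (z : Nat) → succ z) j) 2 0)))
  ~> (λ (i : Nat) → 1) (succ (succ ((λ (s : Nat) → λ (a : Nat) → elimNat (λ (j : Nat) → Nat) s (λ (ρ : Nat) → λ (ψ : Nat) → succ ψ) a) 2 0)))
  ~> 1
inferred type:
  Nat


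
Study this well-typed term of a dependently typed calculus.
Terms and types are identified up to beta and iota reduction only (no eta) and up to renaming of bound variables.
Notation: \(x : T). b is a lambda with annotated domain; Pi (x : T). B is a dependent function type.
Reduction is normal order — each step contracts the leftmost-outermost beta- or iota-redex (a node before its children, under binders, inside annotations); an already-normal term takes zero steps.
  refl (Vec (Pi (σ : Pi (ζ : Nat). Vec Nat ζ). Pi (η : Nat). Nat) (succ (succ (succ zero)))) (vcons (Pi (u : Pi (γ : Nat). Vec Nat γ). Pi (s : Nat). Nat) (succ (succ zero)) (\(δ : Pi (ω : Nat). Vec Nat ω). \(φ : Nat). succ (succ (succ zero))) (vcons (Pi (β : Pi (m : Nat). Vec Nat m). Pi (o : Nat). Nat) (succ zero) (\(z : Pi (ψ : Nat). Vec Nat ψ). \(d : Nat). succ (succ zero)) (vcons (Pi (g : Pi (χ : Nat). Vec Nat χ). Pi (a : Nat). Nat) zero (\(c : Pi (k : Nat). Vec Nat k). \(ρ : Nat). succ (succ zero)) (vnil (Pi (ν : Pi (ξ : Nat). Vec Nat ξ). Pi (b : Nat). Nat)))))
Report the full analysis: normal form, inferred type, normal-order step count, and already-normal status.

resulting normal form:
  refl (Vec (Pi (σ : Pi (ζ : Nat). Vec Nat ζ). Pi (η : Nat). Nat) (succ (succ (succ zero)))) (vcons (Pi (u : Pi (γ : Nat). Vec Nat γ). Pi (s : Nat). Nat) (succ (succ zero)) (\(δ : Pi (ω : Nat). Vec Nat ω). \(φ : Nat). succ (succ (succ zero))) (vcons (Pi (β : Pi (m : Nat). Vec Nat m). Pi (o : Nat). Nat) (succ zero) (\(z : Pi (ψ : Nat). Vec Nat ψ). \(d : Nat). succ (succ zero)) (vcons (Pi (g : Pi (χ : Nat). Vec Nat χ). Pi (a : Nat). Nat) zero (\(c : Pi (k : Nat). Vec Nat k). \(ρ : Nat). succ (succ zero)) (vnil (Pi (ν : Pi (ξ : Nat). Vec Nat ξ). Pi (b : Nat). Nat)))))
the term's type:
  Eq (Vec (Pi (σ : Pi (ζ : Nat). Vec Nat ζ). Pi (η : Nat). Nat) (succ (succ (succ zero)))) (vcons (Pi (u : Pi (γ : Nat). Vec Nat γ). Pi (s : Nat). Nat) (succ (succ zero)) (\(δ : Pi (ω : Nat). Vec Nat ω). \(φ : Nat). succ (succ (succ zero))) (vcons (Pi (β : Pi (m : Nat). Vec Nat m). Pi (o : Nat). Nat) (succ zero) (\(z : Pi (ψ : Nat). Vec Nat ψ). \(d : Nat). succ (succ zero)) (vcons (Pi (g : Pi (χ : Nat). Vec Nat χ). Pi (a : Nat). Nat) zero (\(c : Pi (k : Nat). Vec Nat k). \(ρ : Nat). succ (succ zero)) (vnil (Pi (ν : Pi (ξ : Nat). Vec Nat ξ). Pi (b : Nat). Nat))))) (vcons (Pi (q : Pi (v : Nat). Vec Nat v). Pi (j : Nat). Nat) (succ (succ zero)) (\(t : Pi (h : Nat). Vec Nat h). \(w : Nat). succ (succ (succ zero))) (vcons (Pi (ε : Pi (p : Nat). Vec Nat p). Pi (κ : Nat). Nat) (succ zero) (\(e : Pi (r : Nat). Vec Nat r). \(θ : Nat). succ (succ zero)) (vcons (Pi (f : Pi (i : Nat). Vec Nat i). Pi (x : Nat). Nat) zero (\(y : Pi (n : Nat). Vec Nat n). \(τ : Nat). succ (succ zero)) (vnil (Pi (μ : Pi (l : Nat). Vec Nat l). Pi (α : Nat). Nat)))))
reduction steps (normal order): 0
started in normal form: yes


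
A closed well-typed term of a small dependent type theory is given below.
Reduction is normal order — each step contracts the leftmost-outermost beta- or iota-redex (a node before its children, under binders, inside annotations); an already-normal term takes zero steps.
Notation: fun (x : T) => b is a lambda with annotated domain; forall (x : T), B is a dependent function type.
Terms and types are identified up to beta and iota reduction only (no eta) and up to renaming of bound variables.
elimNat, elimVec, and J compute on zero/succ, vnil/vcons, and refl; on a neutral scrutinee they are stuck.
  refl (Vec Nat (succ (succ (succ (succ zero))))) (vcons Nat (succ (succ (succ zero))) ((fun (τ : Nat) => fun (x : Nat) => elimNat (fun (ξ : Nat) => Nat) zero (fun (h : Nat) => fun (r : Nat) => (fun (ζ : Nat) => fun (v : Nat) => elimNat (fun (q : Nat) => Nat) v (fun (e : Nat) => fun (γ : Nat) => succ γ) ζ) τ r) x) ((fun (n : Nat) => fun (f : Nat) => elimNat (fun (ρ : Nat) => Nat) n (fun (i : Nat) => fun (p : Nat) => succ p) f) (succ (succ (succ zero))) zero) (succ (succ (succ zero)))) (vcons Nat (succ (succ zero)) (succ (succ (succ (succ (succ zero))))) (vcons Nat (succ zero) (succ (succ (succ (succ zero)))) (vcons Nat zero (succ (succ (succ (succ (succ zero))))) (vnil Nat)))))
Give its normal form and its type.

normal form:
  refl (Vec Nat (succ (succ (succ (succ zero))))) (vcons Nat (succ (succ (succ zero))) (succ (succ (succ (succ (succ (succ (succ (succ (succ zero))))))))) (vcons Nat (succ (succ zero)) (succ (succ (succ (succ (succ zero))))) (vcons Nat (succ zero) (succ (succ (succ (succ zero)))) (vcons Nat zero (succ (succ (succ (succ (succ zero))))) (vnil Nat)))))
inferred type:
  Eq (Vec Nat (succ (succ (succ (succ zero))))) (vcons Nat (succ (succ (succ zero))) (succ (succ (succ (succ (succ (succ (succ (succ (succ zero))))))))) (vcons Nat (succ (succ zero)) (succ (succ (succ (succ (succ zero))))) (vcons Nat (succ zero) (succ (succ (succ (succ zero)))) (vcons Nat zero (succ (succ (succ (succ (succ zero))))) (vnil Nat))))) (vcons Nat (succ (succ (succ zero))) (succ (succ (succ (succ (succ (succ (succ (succ (succ zero))))))))) (vcons Nat (succ (succ zero)) (succ (succ (succ (succ (succ zero))))) (vcons Nat (succ zero) (succ (succ (succ (succ zero)))) (vcons Nat zero (succ (succ (succ (succ (succ zero))))) (vnil Nat)))))
observation: 57 normal-order steps separate the term from its normal form.


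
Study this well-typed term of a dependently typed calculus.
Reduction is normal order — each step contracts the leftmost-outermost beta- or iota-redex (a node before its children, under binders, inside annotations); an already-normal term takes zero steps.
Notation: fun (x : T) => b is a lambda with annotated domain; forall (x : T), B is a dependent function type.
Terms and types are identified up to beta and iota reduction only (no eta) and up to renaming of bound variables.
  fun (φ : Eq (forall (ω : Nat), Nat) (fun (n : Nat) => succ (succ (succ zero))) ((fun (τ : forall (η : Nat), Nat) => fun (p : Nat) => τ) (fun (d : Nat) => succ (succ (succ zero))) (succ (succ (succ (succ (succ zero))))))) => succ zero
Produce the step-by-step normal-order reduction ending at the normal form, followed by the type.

normal-order reduction:
  fun (φ : Eq (forall (ω : Nat), Nat) (fun (n : Nat) => succ (succ (succ zero))) ((fun (τ : forall (η : Nat), Nat) => fun (p : Nat) => τ) (fun (d : Nat) => succ (succ (succ zero))) (succ (succ (succ (succ (succ zero))))))) => succ zero
  ~> fun (φ : Eq (forall (ω : Nat), Nat) (fun (n : Nat) => succ (succ (succ zero))) ((fun (τ : Nat) => fun (η : Nat) => succ (succ (succ zero))) (succ (succ (succ (succ (succ zero))))))) => succ zero
  ~> fun (φ : Eq (forall (ω : Nat), Nat) (fun (n : Nat) => succ (succ (succ zero))) (fun (τ : Nat) => succ (succ (succ zero)))) => succ zero
type:
  forall (φ : Eq (forall (ω : Nat), Nat) (fun (n : Nat) => succ (succ (succ zero))) (fun (τ : Nat) => succ (succ (succ zero)))), Nat


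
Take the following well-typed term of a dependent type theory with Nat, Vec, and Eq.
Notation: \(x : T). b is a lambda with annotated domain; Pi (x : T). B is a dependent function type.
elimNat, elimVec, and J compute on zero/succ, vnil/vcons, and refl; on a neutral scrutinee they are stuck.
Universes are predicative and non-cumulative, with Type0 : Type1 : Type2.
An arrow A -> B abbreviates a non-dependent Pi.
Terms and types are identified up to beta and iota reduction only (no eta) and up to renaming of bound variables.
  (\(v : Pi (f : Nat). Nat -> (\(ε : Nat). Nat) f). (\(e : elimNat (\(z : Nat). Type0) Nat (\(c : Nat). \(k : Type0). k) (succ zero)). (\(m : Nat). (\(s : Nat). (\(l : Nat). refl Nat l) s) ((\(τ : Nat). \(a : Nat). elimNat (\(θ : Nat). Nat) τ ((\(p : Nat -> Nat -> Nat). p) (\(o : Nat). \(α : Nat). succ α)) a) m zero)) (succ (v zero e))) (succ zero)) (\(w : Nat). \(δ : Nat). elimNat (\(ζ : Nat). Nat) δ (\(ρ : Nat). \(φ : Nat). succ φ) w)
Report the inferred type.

inferred type:
  Eq Nat (succ (succ zero)) (succ (succ zero))


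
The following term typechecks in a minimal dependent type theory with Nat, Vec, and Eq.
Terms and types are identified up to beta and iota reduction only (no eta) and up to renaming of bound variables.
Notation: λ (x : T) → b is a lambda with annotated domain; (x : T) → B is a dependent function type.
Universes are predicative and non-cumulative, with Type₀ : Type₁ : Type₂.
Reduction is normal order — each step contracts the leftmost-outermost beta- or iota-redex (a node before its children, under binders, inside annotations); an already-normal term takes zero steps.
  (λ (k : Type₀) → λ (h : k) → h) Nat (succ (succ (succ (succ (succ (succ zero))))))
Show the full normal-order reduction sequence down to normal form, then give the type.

normal-order reduction:
  (λ (k : Type₀) → λ (h : k) → h) Nat (succ (succ (succ (succ (succ (succ zero))))))
  ~> (λ (k : Nat) → k) (succ (succ (succ (succ (succ (succ zero))))))
  ~> succ (succ (succ (succ (succ (succ zero)))))
type:
  Nat


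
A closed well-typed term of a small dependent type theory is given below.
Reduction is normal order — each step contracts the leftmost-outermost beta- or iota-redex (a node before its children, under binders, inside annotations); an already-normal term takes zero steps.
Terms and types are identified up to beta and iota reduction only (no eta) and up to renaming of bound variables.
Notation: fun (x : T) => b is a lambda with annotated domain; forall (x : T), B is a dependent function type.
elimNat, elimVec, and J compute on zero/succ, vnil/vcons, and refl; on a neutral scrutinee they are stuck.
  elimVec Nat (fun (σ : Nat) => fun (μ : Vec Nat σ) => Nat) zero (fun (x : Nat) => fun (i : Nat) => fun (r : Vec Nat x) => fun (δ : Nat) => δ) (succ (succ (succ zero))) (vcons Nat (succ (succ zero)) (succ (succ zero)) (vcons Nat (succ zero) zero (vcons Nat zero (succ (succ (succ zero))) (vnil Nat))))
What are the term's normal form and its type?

resulting normal form:
  zero
type:
  Nat


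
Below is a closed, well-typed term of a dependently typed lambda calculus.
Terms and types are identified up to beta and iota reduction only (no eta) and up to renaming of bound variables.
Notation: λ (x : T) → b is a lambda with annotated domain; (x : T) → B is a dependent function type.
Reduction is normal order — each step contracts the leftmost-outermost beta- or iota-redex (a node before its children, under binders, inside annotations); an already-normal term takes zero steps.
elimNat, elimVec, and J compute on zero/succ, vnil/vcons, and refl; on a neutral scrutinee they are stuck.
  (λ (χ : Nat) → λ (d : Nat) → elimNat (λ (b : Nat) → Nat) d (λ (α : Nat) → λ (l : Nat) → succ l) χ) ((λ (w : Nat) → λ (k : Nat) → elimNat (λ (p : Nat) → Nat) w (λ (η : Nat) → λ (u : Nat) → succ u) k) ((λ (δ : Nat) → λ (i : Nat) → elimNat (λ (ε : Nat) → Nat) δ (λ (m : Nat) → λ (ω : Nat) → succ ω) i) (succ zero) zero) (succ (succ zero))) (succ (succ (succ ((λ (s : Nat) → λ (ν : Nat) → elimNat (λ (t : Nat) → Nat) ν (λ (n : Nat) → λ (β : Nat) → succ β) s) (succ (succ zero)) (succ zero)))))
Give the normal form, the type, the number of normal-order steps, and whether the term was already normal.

resulting normal form:
  succ (succ (succ (succ (succ (succ (succ (succ (succ zero))))))))
the term's type:
  Nat
steps to reach normal form (normal order): 33
started in normal form: no
first contracted redex: a beta-redex


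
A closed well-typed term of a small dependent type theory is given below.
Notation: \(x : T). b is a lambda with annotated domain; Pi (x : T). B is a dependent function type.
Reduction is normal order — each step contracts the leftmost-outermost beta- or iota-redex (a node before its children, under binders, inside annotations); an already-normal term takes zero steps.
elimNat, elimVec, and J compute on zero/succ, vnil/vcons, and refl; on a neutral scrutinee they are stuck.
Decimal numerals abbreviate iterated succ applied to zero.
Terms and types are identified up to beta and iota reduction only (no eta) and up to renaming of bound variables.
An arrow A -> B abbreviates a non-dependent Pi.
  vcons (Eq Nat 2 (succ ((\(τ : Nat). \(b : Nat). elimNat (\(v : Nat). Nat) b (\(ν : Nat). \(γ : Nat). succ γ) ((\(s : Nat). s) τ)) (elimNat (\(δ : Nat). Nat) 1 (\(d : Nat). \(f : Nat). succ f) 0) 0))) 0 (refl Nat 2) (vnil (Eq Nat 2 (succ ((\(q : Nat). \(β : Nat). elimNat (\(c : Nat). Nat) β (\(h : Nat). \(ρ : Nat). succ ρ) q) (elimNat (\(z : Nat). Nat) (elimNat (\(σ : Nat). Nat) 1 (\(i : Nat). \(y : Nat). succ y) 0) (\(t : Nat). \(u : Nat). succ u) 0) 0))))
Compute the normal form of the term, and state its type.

reduced normal form:
  vcons (Eq Nat 2 2) 0 (refl Nat 2) (vnil (Eq Nat 2 2))
the term's type:
  Vec (Eq Nat 2 2) 1
observation: contracting a beta-redex first, the term normalizes in 16 steps.


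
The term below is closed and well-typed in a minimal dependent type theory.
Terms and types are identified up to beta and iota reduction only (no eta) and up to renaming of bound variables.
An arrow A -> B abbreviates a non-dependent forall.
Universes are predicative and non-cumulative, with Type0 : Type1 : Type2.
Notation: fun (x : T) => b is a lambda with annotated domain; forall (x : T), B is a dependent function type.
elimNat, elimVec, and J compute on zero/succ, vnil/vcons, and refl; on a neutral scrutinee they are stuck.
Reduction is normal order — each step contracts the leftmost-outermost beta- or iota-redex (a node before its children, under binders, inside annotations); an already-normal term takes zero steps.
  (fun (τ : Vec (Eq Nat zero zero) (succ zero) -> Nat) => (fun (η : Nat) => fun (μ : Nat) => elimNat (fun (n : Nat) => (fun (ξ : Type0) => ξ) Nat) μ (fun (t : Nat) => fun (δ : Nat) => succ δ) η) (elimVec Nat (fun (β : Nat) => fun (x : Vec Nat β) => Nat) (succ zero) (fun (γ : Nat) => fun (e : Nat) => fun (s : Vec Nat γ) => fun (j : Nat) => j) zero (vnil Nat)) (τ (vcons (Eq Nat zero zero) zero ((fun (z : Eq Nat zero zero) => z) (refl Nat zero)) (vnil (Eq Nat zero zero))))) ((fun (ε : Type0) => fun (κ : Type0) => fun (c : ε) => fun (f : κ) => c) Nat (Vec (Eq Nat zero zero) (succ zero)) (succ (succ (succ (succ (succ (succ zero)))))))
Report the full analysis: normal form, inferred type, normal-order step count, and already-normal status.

resulting normal form:
  succ (succ (succ (succ (succ (succ (succ zero))))))
the term's type:
  Nat
steps to reach normal form (normal order): 13
already normal: no
first redex: a beta-redex


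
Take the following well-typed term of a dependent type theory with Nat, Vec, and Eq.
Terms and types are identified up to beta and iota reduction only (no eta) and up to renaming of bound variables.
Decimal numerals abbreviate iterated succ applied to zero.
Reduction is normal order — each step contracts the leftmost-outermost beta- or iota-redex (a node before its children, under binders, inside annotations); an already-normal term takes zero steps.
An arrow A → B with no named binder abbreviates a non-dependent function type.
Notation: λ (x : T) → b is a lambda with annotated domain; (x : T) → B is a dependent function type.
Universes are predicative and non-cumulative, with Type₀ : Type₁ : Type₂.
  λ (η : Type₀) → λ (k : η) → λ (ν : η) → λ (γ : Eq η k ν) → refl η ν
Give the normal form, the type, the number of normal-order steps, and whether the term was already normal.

reduced normal form:
  λ (η : Type₀) → λ (k : η) → λ (ν : η) → λ (γ : Eq η k ν) → refl η ν
type:
  (η : Type₀) → (k : η) → (ν : η) → Eq η k ν → Eq η ν ν
normal-order step count: 0
already normal: yes


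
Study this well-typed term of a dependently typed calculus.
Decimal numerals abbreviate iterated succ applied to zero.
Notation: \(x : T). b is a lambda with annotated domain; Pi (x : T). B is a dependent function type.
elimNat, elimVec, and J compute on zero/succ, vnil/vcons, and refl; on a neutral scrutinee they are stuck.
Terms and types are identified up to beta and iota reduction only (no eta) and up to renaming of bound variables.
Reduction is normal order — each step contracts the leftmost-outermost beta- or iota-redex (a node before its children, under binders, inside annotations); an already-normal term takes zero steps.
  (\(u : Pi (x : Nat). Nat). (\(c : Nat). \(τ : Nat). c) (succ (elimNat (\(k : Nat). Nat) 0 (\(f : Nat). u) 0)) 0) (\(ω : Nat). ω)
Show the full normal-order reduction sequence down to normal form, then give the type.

normal-order reduction:
  (\(u : Pi (x : Nat). Nat). (\(c : Nat). \(τ : Nat). c) (succ (elimNat (\(k : Nat). Nat) 0 (\(f : Nat). u) 0)) 0) (\(ω : Nat). ω)
  ~> (\(u : Nat). \(x : Nat). u) (succ (elimNat (\(c : Nat). Nat) 0 (\(τ : Nat). \(k : Nat). k) 0)) 0
  ~> (\(u : Nat). succ (elimNat (\(x : Nat). Nat) 0 (\(c : Nat). \(τ : Nat). τ) 0)) 0
  ~> succ (elimNat (\(u : Nat). Nat) 0 (\(x : Nat). \(c : Nat). c) 0)
  ~> 1
the term's type:
  Nat


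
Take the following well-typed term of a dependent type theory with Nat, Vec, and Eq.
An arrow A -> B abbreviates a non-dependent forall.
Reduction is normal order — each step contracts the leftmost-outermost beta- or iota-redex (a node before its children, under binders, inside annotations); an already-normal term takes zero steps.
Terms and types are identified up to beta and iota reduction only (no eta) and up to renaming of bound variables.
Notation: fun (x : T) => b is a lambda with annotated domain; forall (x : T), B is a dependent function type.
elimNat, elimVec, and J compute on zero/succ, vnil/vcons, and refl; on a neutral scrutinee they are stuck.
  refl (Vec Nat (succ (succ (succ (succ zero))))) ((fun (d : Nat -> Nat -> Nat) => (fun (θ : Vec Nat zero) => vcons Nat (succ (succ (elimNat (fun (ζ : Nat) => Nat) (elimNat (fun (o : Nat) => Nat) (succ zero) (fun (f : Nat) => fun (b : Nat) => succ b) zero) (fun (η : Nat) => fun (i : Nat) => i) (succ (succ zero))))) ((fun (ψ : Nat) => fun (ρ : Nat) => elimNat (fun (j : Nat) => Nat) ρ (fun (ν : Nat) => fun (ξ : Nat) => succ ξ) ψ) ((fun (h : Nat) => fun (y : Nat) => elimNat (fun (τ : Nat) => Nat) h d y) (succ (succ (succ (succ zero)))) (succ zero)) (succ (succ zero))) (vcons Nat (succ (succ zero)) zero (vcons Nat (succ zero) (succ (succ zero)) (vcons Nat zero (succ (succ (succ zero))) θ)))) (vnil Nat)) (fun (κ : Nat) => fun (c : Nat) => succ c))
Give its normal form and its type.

normal form:
  refl (Vec Nat (succ (succ (succ (succ zero))))) (vcons Nat (succ (succ (succ zero))) (succ (succ (succ (succ (succ (succ (succ zero))))))) (vcons Nat (succ (succ zero)) zero (vcons Nat (succ zero) (succ (succ zero)) (vcons Nat zero (succ (succ (succ zero))) (vnil Nat)))))
type:
  Eq (Vec Nat (succ (succ (succ (succ zero))))) (vcons Nat (succ (succ (succ zero))) (succ (succ (succ (succ (succ (succ (succ zero))))))) (vcons Nat (succ (succ zero)) zero (vcons Nat (succ zero) (succ (succ zero)) (vcons Nat zero (succ (succ (succ zero))) (vnil Nat))))) (vcons Nat (succ (succ (succ zero))) (succ (succ (succ (succ (succ (succ (succ zero))))))) (vcons Nat (succ (succ zero)) zero (vcons Nat (succ zero) (succ (succ zero)) (vcons Nat zero (succ (succ (succ zero))) (vnil Nat)))))
observation: reduction starts at a beta-redex, and 34 normal-order steps reach the normal form.


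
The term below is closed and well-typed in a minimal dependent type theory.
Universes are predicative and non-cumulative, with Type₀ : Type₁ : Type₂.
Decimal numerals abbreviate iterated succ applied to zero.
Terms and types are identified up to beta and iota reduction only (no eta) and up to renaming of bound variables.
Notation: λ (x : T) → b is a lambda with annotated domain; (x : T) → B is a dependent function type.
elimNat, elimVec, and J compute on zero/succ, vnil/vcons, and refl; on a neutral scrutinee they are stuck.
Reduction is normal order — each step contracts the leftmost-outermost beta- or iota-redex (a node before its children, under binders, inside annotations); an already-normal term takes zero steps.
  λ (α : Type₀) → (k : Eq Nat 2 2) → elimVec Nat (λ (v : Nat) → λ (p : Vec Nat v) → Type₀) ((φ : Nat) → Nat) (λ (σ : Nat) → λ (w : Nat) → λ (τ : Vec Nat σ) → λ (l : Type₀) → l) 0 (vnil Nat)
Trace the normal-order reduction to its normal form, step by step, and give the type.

normal-order reduction sequence:
  λ (α : Type₀) → (k : Eq Nat 2 2) → elimVec Nat (λ (v : Nat) → λ (p : Vec Nat v) → Type₀) ((φ : Nat) → Nat) (λ (σ : Nat) → λ (w : Nat) → λ (τ : Vec Nat σ) → λ (l : Type₀) → l) 0 (vnil Nat)
  ~> λ (α : Type₀) → (k : Eq Nat 2 2) → (v : Nat) → Nat
type:
  (α : Type₀) → Type₀


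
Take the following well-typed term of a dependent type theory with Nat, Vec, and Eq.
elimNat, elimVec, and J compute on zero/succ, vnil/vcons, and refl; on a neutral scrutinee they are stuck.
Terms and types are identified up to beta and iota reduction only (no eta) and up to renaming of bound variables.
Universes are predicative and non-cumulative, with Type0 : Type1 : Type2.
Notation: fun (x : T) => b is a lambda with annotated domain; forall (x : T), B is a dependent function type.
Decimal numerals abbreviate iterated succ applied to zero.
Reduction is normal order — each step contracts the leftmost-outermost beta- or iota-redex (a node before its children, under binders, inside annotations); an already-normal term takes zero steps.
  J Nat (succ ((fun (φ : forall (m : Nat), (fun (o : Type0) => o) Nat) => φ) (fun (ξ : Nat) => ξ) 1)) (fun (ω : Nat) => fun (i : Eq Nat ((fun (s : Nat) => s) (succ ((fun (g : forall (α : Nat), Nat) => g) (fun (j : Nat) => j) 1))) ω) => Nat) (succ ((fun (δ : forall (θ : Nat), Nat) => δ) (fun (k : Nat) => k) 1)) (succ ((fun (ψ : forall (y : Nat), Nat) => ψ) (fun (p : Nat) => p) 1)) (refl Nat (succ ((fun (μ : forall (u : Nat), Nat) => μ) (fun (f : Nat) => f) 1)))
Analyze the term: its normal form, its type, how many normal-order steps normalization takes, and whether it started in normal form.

normal form:
  2
type:
  Nat
reduction steps (normal order): 3
already normal: no
first redex: a J iota-redex


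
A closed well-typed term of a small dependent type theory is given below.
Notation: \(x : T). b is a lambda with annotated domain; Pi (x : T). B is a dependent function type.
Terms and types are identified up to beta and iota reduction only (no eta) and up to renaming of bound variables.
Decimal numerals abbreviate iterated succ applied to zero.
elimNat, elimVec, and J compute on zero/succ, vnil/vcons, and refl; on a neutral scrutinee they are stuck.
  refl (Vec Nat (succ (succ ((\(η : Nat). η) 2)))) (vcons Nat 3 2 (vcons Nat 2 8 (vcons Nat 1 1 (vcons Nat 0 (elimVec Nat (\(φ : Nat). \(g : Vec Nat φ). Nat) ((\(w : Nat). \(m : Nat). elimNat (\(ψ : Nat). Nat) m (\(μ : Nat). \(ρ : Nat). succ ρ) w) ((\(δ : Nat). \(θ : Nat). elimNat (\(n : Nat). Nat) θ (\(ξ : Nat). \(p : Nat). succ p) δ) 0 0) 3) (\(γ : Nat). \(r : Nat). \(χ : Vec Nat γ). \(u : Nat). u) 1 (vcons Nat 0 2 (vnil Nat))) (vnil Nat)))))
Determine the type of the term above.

inferred type:
  Eq (Vec Nat 4) (vcons Nat 3 2 (vcons Nat 2 8 (vcons Nat 1 1 (vcons Nat 0 3 (vnil Nat))))) (vcons Nat 3 2 (vcons Nat 2 8 (vcons Nat 1 1 (vcons Nat 0 3 (vnil Nat)))))


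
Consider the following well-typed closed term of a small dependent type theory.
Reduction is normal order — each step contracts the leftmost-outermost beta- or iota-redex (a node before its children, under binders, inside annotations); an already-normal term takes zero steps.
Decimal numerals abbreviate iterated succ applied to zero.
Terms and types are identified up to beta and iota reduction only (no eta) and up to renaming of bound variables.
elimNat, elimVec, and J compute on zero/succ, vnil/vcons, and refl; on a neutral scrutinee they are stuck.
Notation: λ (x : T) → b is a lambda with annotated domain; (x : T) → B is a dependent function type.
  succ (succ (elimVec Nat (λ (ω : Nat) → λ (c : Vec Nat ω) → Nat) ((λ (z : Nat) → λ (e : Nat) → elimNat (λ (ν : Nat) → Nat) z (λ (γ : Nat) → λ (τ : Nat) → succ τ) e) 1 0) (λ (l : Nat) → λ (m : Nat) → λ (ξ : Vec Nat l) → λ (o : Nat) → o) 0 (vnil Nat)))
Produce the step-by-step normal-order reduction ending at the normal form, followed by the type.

reduction (normal order):
  succ (succ (elimVec Nat (λ (ω : Nat) → λ (c : Vec Nat ω) → Nat) ((λ (z : Nat) → λ (e : Nat) → elimNat (λ (ν : Nat) → Nat) z (λ (γ : Nat) → λ (τ : Nat) → succ τ) e) 1 0) (λ (l : Nat) → λ (m : Nat) → λ (ξ : Vec Nat l) → λ (o : Nat) → o) 0 (vnil Nat)))
  ~> succ (succ ((λ (ω : Nat) → λ (c : Nat) → elimNat (λ (z : Nat) → Nat) ω (λ (e : Nat) → λ (ν : Nat) → succ ν) c) 1 0))
  ~> succ (succ ((λ (ω : Nat) → elimNat (λ (c : Nat) → Nat) 1 (λ (z : Nat) → λ (e : Nat) → succ e) ω) 0))
  ~> succ (succ (elimNat (λ (ω : Nat) → Nat) 1 (λ (c : Nat) → λ (z : Nat) → succ z) 0))
  ~> 3
inferred type:
  Nat


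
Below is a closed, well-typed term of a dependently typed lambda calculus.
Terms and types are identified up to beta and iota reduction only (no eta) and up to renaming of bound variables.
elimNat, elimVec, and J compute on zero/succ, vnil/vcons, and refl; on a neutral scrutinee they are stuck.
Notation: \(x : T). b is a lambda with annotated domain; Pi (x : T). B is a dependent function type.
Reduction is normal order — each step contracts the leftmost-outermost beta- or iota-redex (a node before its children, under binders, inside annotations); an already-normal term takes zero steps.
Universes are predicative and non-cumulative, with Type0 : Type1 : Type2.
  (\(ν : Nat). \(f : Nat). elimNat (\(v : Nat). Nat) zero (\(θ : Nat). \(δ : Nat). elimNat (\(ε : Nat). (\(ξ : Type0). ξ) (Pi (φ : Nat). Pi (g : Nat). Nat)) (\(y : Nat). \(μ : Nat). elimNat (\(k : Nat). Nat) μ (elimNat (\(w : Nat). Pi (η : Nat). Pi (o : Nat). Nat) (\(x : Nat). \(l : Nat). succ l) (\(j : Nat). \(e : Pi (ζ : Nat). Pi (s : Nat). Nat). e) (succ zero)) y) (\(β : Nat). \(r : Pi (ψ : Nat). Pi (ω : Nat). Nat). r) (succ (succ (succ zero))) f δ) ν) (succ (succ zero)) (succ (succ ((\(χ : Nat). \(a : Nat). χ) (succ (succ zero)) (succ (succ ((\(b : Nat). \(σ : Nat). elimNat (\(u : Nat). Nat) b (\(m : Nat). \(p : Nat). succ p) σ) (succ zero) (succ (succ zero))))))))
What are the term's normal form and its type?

reduced normal form:
  succ (succ (succ (succ (succ (succ (succ (succ zero)))))))
the term's type:
  Nat


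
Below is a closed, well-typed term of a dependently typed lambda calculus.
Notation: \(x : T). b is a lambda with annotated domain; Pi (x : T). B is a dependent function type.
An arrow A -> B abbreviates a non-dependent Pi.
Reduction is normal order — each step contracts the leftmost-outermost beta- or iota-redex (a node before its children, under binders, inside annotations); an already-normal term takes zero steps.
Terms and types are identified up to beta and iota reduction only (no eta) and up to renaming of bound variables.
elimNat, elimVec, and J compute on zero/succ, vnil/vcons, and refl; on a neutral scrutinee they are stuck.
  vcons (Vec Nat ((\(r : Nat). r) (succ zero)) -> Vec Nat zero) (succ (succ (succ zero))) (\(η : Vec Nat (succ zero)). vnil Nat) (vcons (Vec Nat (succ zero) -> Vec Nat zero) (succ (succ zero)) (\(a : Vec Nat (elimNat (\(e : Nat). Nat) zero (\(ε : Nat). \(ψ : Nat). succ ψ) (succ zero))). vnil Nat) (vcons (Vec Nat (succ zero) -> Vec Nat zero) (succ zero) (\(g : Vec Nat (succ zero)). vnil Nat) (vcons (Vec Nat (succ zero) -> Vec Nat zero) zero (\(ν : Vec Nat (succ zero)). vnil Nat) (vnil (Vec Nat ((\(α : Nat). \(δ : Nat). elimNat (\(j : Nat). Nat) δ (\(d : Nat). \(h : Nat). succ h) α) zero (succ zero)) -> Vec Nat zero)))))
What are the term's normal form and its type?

reduced normal form:
  vcons (Vec Nat (succ zero) -> Vec Nat zero) (succ (succ (succ zero))) (\(r : Vec Nat (succ zero)). vnil Nat) (vcons (Vec Nat (succ zero) -> Vec Nat zero) (succ (succ zero)) (\(η : Vec Nat (succ zero)). vnil Nat) (vcons (Vec Nat (succ zero) -> Vec Nat zero) (succ zero) (\(a : Vec Nat (succ zero)). vnil Nat) (vcons (Vec Nat (succ zero) -> Vec Nat zero) zero (\(e : Vec Nat (succ zero)). vnil Nat) (vnil (Vec Nat (succ zero) -> Vec Nat zero)))))
type:
  Vec (Vec Nat (succ zero) -> Vec Nat zero) (succ (succ (succ (succ zero))))
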